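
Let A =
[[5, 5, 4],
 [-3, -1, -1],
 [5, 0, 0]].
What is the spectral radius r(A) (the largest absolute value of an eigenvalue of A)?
r(A) ≈ 5.6208

The eigenvalues of A are the roots of its characteristic polynomial. With M = A (coefficients from the trace, the sum of principal 2x2 minors, and det A):
  p(λ) = det(λ I - M) = λ^3 - 4λ^2 - 10λ + 5.
No integer candidate from the rational root theorem (±divisors of 5) is a root, so the roots are irrational. The cubic discriminant is Δ = 9805 > 0, so there are three distinct real roots. p(-3) = -28 and p(-2) = 1 have opposite signs, so a root lies in (-3, -2); Newton's method refines it to λ ≈ -2.0539. p(0) = 5 and p(1) = -8 have opposite signs, so a root lies in (0, 1); Newton's method refines it to λ ≈ 0.4331. p(5) = -20 and p(6) = 17 have opposite signs, so a root lies in (5, 6); Newton's method refines it to λ ≈ 5.6208. Check (Vieta): the three roots sum to 4, matching tr M = 4.
Thus the eigenvalues (to 4 decimals) are -2.0539 (modulus 2.0539); 0.4331 (modulus 0.4331); 5.6208 (modulus 5.6208). The spectral radius is the largest modulus: r(A) ≈ 5.6208. (Cross-check: r(A) ≤ ||A||_2 ≈ 9.3861; equality holds whenever A is normal, though it can also hold for some non-normal A.)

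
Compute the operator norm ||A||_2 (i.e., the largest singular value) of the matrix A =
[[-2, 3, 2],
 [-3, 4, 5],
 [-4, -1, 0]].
||A||_2 ≈ 8.2311 (= sqrt(largest eigenvalue of A^T A))

||A||_2 = sigma_max(A) = sqrt(lambda_max(A^T A)). Form the symmetric matrix M = A^T A =
[[29, -14, -19],
 [-14, 26, 26],
 [-19, 26, 29]].
Its characteristic polynomial (trace, sum of principal 2x2 minors, determinant of M give the coefficients) is
  p(λ) = det(λ I - M) = λ^3 - 84λ^2 + 1116λ - 1024.
No integer candidate from the rational root theorem (±divisors of 1024) is a root, so the roots are irrational. The cubic discriminant is Δ = 2500084224 > 0, so there are three distinct real roots. p(0) = -1024 and p(1) = 9 have opposite signs, so a root lies in (0, 1); Newton's method refines it to λ ≈ 0.9905. p(15) = 191 and p(16) = -576 have opposite signs, so a root lies in (15, 16); Newton's method refines it to λ ≈ 15.2585. p(67) = -2565 and p(68) = 880 have opposite signs, so a root lies in (67, 68); Newton's method refines it to λ ≈ 67.751. Check (Vieta): the three roots sum to 84, matching tr M = 84.
So the eigenvalues of A^T A are ≈ 0.9905, 15.2585, 67.751 (all ≥ 0, as they must be for A^T A). The largest is λ_max ≈ 67.751, hence ||A||_2 = sqrt(λ_max) ≈ 8.2311.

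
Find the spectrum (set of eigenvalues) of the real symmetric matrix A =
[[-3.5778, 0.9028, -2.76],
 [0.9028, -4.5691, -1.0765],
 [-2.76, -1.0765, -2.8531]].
sigma(A) ≈ {-6, -5, 0}

A is real symmetric, so its spectrum consists of real eigenvalues. Expanding the characteristic polynomial of the displayed matrix gives
  det(λ I - A) = p(λ) = λ^3 + (11)λ^2 + (30)λ + (-0.0013).
Solving p(λ) = 0 yields eigenvalues ≈ -6, -5, 0. (A is shown rounded to 4 decimals, so these recover the underlying integer eigenvalues to within that precision.)
Verification: the trace of A = -11 equals the sum of eigenvalues -11, and det(A) ≈ 0.0013 matches the eigenvalue product 0.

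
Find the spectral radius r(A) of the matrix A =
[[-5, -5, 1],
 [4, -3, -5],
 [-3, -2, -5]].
r(A) ≈ 7.8614

The eigenvalues of A are the roots of its characteristic polynomial. With M = A (coefficients from the trace, the sum of principal 2x2 minors, and det A):
  p(λ) = det(λ I - M) = λ^3 + 13λ^2 + 68λ + 217.
No integer candidate from the rational root theorem (±divisors of 217) is a root, so the roots are irrational. The cubic discriminant is Δ = -201767 < 0, so there is one real root and a complex-conjugate pair. p(-8) = -7 and p(-7) = 35 have opposite signs, so a root lies in (-8, -7); Newton's method refines it to λ ≈ -7.8614. Dividing out (λ - (-7.8614)) leaves approximately λ^2 + 5.1386λ + 27.6033. For λ^2 + 5.1386λ + 27.6033 the discriminant is -84.0078. It is negative, so the remaining roots are the complex-conjugate pair λ ≈ -2.5693 ± 4.5828i. Their product equals the constant term, so |λ|^2 ≈ 27.6033 and |λ| ≈ 5.2539.
Thus the eigenvalues (to 4 decimals) are -7.8614 (modulus 7.8614); -2.5693 ± 4.5828i (modulus 5.2539). The spectral radius is the largest modulus: r(A) ≈ 7.8614. (Cross-check: r(A) ≤ ||A||_2 ≈ 8.1833; equality holds whenever A is normal, though it can also hold for some non-normal A.)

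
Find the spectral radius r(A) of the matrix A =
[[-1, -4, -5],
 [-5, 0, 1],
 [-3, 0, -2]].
r(A) ≈ 6.7483

The eigenvalues of A are the roots of its characteristic polynomial. With M = A (coefficients from the trace, the sum of principal 2x2 minors, and det A):
  p(λ) = det(λ I - M) = λ^3 + 3λ^2 - 33λ - 52.
No integer candidate from the rational root theorem (±divisors of 52) is a root, so the roots are irrational. The cubic discriminant is Δ = 178821 > 0, so there are three distinct real roots. p(-7) = -17 and p(-6) = 38 have opposite signs, so a root lies in (-7, -6); Newton's method refines it to λ ≈ -6.7483. p(-2) = 18 and p(-1) = -17 have opposite signs, so a root lies in (-2, -1); Newton's method refines it to λ ≈ -1.4752. p(5) = -17 and p(6) = 74 have opposite signs, so a root lies in (5, 6); Newton's method refines it to λ ≈ 5.2235. Check (Vieta): the three roots sum to -3, matching tr M = -3.
Thus the eigenvalues (to 4 decimals) are -6.7483 (modulus 6.7483); -1.4752 (modulus 1.4752); 5.2235 (modulus 5.2235). The spectral radius is the largest modulus: r(A) ≈ 6.7483. (Cross-check: r(A) ≤ ||A||_2 ≈ 6.9385; equality holds whenever A is normal, though it can also hold for some non-normal A.)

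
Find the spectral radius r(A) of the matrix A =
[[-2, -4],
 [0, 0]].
r(A) = 2

The eigenvalues of A are the roots of its characteristic polynomial. With M = A (coefficients from the trace and determinant):
  p(λ) = det(λ I - M) = λ^2 + 2λ.
For λ^2 + 2λ the discriminant is 4. It is a perfect square (2^2), so the roots are rational: λ = (-2 ± 2)/2 = 0, -2.
Thus the eigenvalues (to 4 decimals) are 0 (modulus 0); -2 (modulus 2). The spectral radius is the largest modulus: r(A) = 2. (Cross-check: r(A) ≤ ||A||_2 ≈ 4.4721; equality holds whenever A is normal, though it can also hold for some non-normal A.)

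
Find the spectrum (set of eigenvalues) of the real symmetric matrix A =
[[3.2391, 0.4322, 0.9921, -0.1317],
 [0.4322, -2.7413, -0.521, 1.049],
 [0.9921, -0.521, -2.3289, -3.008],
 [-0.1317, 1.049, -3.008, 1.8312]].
sigma(A) ≈ {-4, -3, 3, 4}

A is real symmetric, so its spectrum consists of real eigenvalues. Expanding the characteristic polynomial of the displayed matrix gives
  det(λ I - A) = p(λ) = λ^4 + (0)λ^3 + (-25)λ^2 + (0.0013)λ + (144).
Solving p(λ) = 0 yields eigenvalues ≈ -4, -3, 3, 4. (A is shown rounded to 4 decimals, so these recover the underlying integer eigenvalues to within that precision.)
Verification: the trace of A = 0 equals the sum of eigenvalues 0, and det(A) ≈ 144.0007 matches the eigenvalue product 144.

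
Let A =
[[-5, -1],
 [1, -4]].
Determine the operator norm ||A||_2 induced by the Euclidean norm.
||A||_2 = sqrt((43 + sqrt(85))/2) ≈ 5.1098 (= sqrt(largest eigenvalue of A^T A))

||A||_2 = sigma_max(A) = sqrt(lambda_max(A^T A)). Form the symmetric matrix M = A^T A =
[[26, 1],
 [1, 17]].
Its characteristic polynomial (trace, determinant of M give the coefficients) is
  p(λ) = det(λ I - M) = λ^2 - 43λ + 441.
For λ^2 - 43λ + 441 the discriminant is 85. It is nonnegative but not a perfect square, so the roots are real and irrational: λ = (43 ± sqrt(85))/2 ≈ 26.1098, 16.8902.
So the eigenvalues of A^T A are ≈ 16.8902, 26.1098 (all ≥ 0, as they must be for A^T A). The largest is λ_max = (43 + sqrt(85))/2 ≈ 26.1098, hence ||A||_2 = sqrt(λ_max) = sqrt((43 + sqrt(85))/2) ≈ 5.1098.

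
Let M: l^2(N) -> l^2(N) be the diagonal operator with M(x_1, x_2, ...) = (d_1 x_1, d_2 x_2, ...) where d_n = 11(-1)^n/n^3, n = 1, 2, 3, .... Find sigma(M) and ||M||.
sigma(M) = {11(-1)^n/n^3 : n ≥ 1} ∪ {0}; ||M|| = 11

A bounded diagonal operator on l^2 with diagonal entries d_n has spectrum equal to the closure of {d_n : n ≥ 1}: every d_n is an eigenvalue (with eigenvector e_n), so {d_n} ⊂ sigma(M); the spectrum is closed, so its closure is too; and for lambda not in the closure, (M - lambda I) has bounded inverse (the diagonal entries 1/(d_n - lambda) are bounded). For our sequence d_n = 11(-1)^n/n^3, n = 1, 2, 3, ...:
  - {d_n} = {11(-1)^n/n^3 : n ≥ 1}; the only limit point is 0
  - closure = {11(-1)^n/n^3 : n ≥ 1} ∪ {0}
For the norm: a diagonal operator has ||M|| = sup_n |d_n|. Here |d_n| = 11/n^3 is decreasing, so sup_n |d_n| = |d_1| = 11. So ||M|| = 11.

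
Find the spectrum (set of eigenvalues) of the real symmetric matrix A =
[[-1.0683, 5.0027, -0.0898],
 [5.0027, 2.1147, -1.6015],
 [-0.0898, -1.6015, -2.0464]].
sigma(A) ≈ {-5, -2, 6}

A is real symmetric, so its spectrum consists of real eigenvalues. Expanding the characteristic polynomial of the displayed matrix gives
  det(λ I - A) = p(λ) = λ^3 + (1)λ^2 + (-32)λ + (-60).
Solving p(λ) = 0 yields eigenvalues ≈ -5, -2, 6. (A is shown rounded to 4 decimals, so these recover the underlying integer eigenvalues to within that precision.)
Verification: the trace of A = -1 equals the sum of eigenvalues -1, and det(A) ≈ 60.0002 matches the eigenvalue product 60.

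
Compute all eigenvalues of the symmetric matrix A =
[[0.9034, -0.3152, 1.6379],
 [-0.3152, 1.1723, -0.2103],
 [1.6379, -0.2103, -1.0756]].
sigma(A) ≈ {-2, 1, 2}

A is real symmetric, so its spectrum consists of real eigenvalues. Expanding the characteristic polynomial of the displayed matrix gives
  det(λ I - A) = p(λ) = λ^3 + (-1)λ^2 + (-4)λ + (4).
Solving p(λ) = 0 yields eigenvalues ≈ -2, 1, 2. (A is shown rounded to 4 decimals, so these recover the underlying integer eigenvalues to within that precision.)
Verification: the trace of A = 1 equals the sum of eigenvalues 1, and det(A) ≈ -4.0000 matches the eigenvalue product -4.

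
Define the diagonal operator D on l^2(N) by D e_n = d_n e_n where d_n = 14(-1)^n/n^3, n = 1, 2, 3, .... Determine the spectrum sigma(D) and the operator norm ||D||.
sigma(D) = {14(-1)^n/n^3 : n ≥ 1} ∪ {0}; ||D|| = 14

A bounded diagonal operator on l^2 with diagonal entries d_n has spectrum equal to the closure of {d_n : n ≥ 1}: every d_n is an eigenvalue (with eigenvector e_n), so {d_n} ⊂ sigma(D); the spectrum is closed, so its closure is too; and for lambda not in the closure, (D - lambda I) has bounded inverse (the diagonal entries 1/(d_n - lambda) are bounded). For our sequence d_n = 14(-1)^n/n^3, n = 1, 2, 3, ...:
  - {d_n} = {14(-1)^n/n^3 : n ≥ 1}; the only limit point is 0
  - closure = {14(-1)^n/n^3 : n ≥ 1} ∪ {0}
For the norm: a diagonal operator has ||D|| = sup_n |d_n|. Here |d_n| = 14/n^3 is decreasing, so sup_n |d_n| = |d_1| = 14. So ||D|| = 14.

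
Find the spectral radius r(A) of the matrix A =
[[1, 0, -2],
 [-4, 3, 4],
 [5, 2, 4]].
r(A) ≈ 5.874

The eigenvalues of A are the roots of its characteristic polynomial. With M = A (coefficients from the trace, the sum of principal 2x2 minors, and det A):
  p(λ) = det(λ I - M) = λ^3 - 8λ^2 + 21λ - 50.
No integer candidate from the rational root theorem (±divisors of 50) is a root, so the roots are irrational. The cubic discriminant is Δ = -27520 < 0, so there is one real root and a complex-conjugate pair. p(5) = -20 and p(6) = 4 have opposite signs, so a root lies in (5, 6); Newton's method refines it to λ ≈ 5.874. Dividing out (λ - (5.874)) leaves approximately λ^2 - 2.126λ + 8.512. For λ^2 - 2.126λ + 8.512 the discriminant is -29.5284. It is negative, so the remaining roots are the complex-conjugate pair λ ≈ 1.063 ± 2.717i. Their product equals the constant term, so |λ|^2 ≈ 8.512 and |λ| ≈ 2.9175.
Thus the eigenvalues (to 4 decimals) are 5.874 (modulus 5.874); 1.063 ± 2.717i (modulus 2.9175). The spectral radius is the largest modulus: r(A) ≈ 5.874. (Cross-check: r(A) ≤ ||A||_2 ≈ 6.9041; equality holds whenever A is normal, though it can also hold for some non-normal A.)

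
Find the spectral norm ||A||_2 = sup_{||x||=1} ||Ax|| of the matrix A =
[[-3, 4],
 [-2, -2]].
||A||_2 = sqrt((33 + sqrt(305))/2) ≈ 5.0232 (= sqrt(largest eigenvalue of A^T A))

||A||_2 = sigma_max(A) = sqrt(lambda_max(A^T A)). Form the symmetric matrix M = A^T A =
[[13, -8],
 [-8, 20]].
Its characteristic polynomial (trace, determinant of M give the coefficients) is
  p(λ) = det(λ I - M) = λ^2 - 33λ + 196.
For λ^2 - 33λ + 196 the discriminant is 305. It is nonnegative but not a perfect square, so the roots are real and irrational: λ = (33 ± sqrt(305))/2 ≈ 25.2321, 7.7679.
So the eigenvalues of A^T A are ≈ 7.7679, 25.2321 (all ≥ 0, as they must be for A^T A). The largest is λ_max = (33 + sqrt(305))/2 ≈ 25.2321, hence ||A||_2 = sqrt(λ_max) = sqrt((33 + sqrt(305))/2) ≈ 5.0232.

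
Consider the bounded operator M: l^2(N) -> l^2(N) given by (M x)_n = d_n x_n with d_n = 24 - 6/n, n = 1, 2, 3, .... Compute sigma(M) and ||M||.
sigma(M) = {24 - 6/n : n ≥ 1} ∪ {24}; ||M|| = 24

A bounded diagonal operator on l^2 with diagonal entries d_n has spectrum equal to the closure of {d_n : n ≥ 1}: every d_n is an eigenvalue (with eigenvector e_n), so {d_n} ⊂ sigma(M); the spectrum is closed, so its closure is too; and for lambda not in the closure, (M - lambda I) has bounded inverse (the diagonal entries 1/(d_n - lambda) are bounded). For our sequence d_n = 24 - 6/n, n = 1, 2, 3, ...:
  - {d_n} = {24 - 6/n : n ≥ 1}; the only limit point is 24
  - closure = {24 - 6/n : n ≥ 1} ∪ {24}
For the norm: a diagonal operator has ||M|| = sup_n |d_n|. Here d_n = 24 - 6/n increases monotonically from d_1 = 18 toward 24, with all terms in [18, 24); so sup_n |d_n| = 24 (the supremum is the limit, not attained). So ||M|| = 24.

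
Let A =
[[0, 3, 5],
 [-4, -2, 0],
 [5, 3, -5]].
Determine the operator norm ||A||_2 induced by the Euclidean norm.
||A||_2 ≈ 8.6863 (= sqrt(largest eigenvalue of A^T A))

||A||_2 = sigma_max(A) = sqrt(lambda_max(A^T A)). Form the symmetric matrix M = A^T A =
[[41, 23, -25],
 [23, 22, 0],
 [-25, 0, 50]].
Its characteristic polynomial (trace, sum of principal 2x2 minors, determinant of M give the coefficients) is
  p(λ) = det(λ I - M) = λ^3 - 113λ^2 + 2898λ - 4900.
No integer candidate from the rational root theorem (±divisors of 4900) is a root, so the roots are irrational. The cubic discriminant is Δ = 9839077108 > 0, so there are three distinct real roots. p(1) = -2114 and p(2) = 452 have opposite signs, so a root lies in (1, 2); Newton's method refines it to λ ≈ 1.8176. p(35) = 980 and p(36) = -364 have opposite signs, so a root lies in (35, 36); Newton's method refines it to λ ≈ 35.7301. p(75) = -1300 and p(76) = 1636 have opposite signs, so a root lies in (75, 76); Newton's method refines it to λ ≈ 75.4524. Check (Vieta): the three roots sum to 113, matching tr M = 113.
So the eigenvalues of A^T A are ≈ 1.8176, 35.7301, 75.4524 (all ≥ 0, as they must be for A^T A). The largest is λ_max ≈ 75.4524, hence ||A||_2 = sqrt(λ_max) ≈ 8.6863.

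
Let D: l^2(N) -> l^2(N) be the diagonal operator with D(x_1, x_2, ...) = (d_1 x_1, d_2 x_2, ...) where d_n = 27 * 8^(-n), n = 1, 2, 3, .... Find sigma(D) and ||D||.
sigma(D) = {27 * 8^(-n) : n ≥ 1} ∪ {0}; ||D|| = 27/8

A bounded diagonal operator on l^2 with diagonal entries d_n has spectrum equal to the closure of {d_n : n ≥ 1}: every d_n is an eigenvalue (with eigenvector e_n), so {d_n} ⊂ sigma(D); the spectrum is closed, so its closure is too; and for lambda not in the closure, (D - lambda I) has bounded inverse (the diagonal entries 1/(d_n - lambda) are bounded). For our sequence d_n = 27 * 8^(-n), n = 1, 2, 3, ...:
  - {d_n} = {27 * 8^(-n) : n ≥ 1}; the only limit point is 0
  - closure = {27 * 8^(-n) : n ≥ 1} ∪ {0}
For the norm: a diagonal operator has ||D|| = sup_n |d_n|. Here d_n = 27 * 8^(-n) is positive and decreasing, so sup_n |d_n| = d_1 = 27/8. So ||D|| = 27/8.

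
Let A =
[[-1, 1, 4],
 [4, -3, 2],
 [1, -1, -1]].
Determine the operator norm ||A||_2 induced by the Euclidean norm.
||A||_2 ≈ 5.4708 (= sqrt(largest eigenvalue of A^T A))

||A||_2 = sigma_max(A) = sqrt(lambda_max(A^T A)). Form the symmetric matrix M = A^T A =
[[18, -14, 3],
 [-14, 11, -1],
 [3, -1, 21]].
Its characteristic polynomial (trace, sum of principal 2x2 minors, determinant of M give the coefficients) is
  p(λ) = det(λ I - M) = λ^3 - 50λ^2 + 601λ - 9.
No integer candidate from the rational root theorem (±divisors of 9) is a root, so the roots are irrational. The cubic discriminant is Δ = 35041209 > 0, so there are three distinct real roots. p(0) = -9 and p(1) = 543 have opposite signs, so a root lies in (0, 1); Newton's method refines it to λ ≈ 0.015. p(20) = 11 and p(21) = -177 have opposite signs, so a root lies in (20, 21); Newton's method refines it to λ ≈ 20.0554. p(29) = -241 and p(30) = 21 have opposite signs, so a root lies in (29, 30); Newton's method refines it to λ ≈ 29.9296. Check (Vieta): the three roots sum to 50, matching tr M = 50.
So the eigenvalues of A^T A are ≈ 0.015, 20.0554, 29.9296 (all ≥ 0, as they must be for A^T A). The largest is λ_max ≈ 29.9296, hence ||A||_2 = sqrt(λ_max) ≈ 5.4708.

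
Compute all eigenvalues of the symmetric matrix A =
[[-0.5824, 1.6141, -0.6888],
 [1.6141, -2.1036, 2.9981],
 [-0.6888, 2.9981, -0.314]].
sigma(A) ≈ {-5, 0, 2}

A is real symmetric, so its spectrum consists of real eigenvalues. Expanding the characteristic polynomial of the displayed matrix gives
  det(λ I - A) = p(λ) = λ^3 + (3)λ^2 + (-10)λ + (0).
Solving p(λ) = 0 yields eigenvalues ≈ -5, 0, 2. (A is shown rounded to 4 decimals, so these recover the underlying integer eigenvalues to within that precision.)
Verification: the trace of A = -3 equals the sum of eigenvalues -3, and det(A) ≈ -0.0001 matches the eigenvalue product 0.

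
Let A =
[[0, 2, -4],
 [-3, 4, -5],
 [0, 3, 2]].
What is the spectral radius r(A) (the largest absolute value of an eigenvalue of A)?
r(A) ≈ 4.5191

The eigenvalues of A are the roots of its characteristic polynomial. With M = A (coefficients from the trace, the sum of principal 2x2 minors, and det A):
  p(λ) = det(λ I - M) = λ^3 - 6λ^2 + 29λ - 48.
No integer candidate from the rational root theorem (±divisors of 48) is a root, so the roots are irrational. The cubic discriminant is Δ = -20624 < 0, so there is one real root and a complex-conjugate pair. p(2) = -6 and p(3) = 12 have opposite signs, so a root lies in (2, 3); Newton's method refines it to λ ≈ 2.3504. Dividing out (λ - (2.3504)) leaves approximately λ^2 - 3.6496λ + 20.422. For λ^2 - 3.6496λ + 20.422 the discriminant is -68.3684. It is negative, so the remaining roots are the complex-conjugate pair λ ≈ 1.8248 ± 4.1343i. Their product equals the constant term, so |λ|^2 ≈ 20.422 and |λ| ≈ 4.5191.
Thus the eigenvalues (to 4 decimals) are 2.3504 (modulus 2.3504); 1.8248 ± 4.1343i (modulus 4.5191). The spectral radius is the largest modulus: r(A) ≈ 4.5191. (Cross-check: r(A) ≤ ||A||_2 ≈ 8.1715; equality holds whenever A is normal, though it can also hold for some non-normal A.)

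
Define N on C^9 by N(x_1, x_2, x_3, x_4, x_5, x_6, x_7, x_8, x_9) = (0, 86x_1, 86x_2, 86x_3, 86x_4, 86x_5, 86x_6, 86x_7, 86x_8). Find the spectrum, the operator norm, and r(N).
sigma(N) = {0}; ||N|| = 86; r(N) = 0. (N is nilpotent with N^9 = 0.)

On C^9, N is a strictly lower-triangular matrix with 86 on the subdiagonal and zeros elsewhere, so its characteristic polynomial is lambda^9 and every eigenvalue is 0: sigma(N) = {0}. For the operator norm, N e_i = 86e_{i+1} for i = 1, ..., 8 and N e_9 = 0, so the singular values of N are 86 (with multiplicity 8) and 0; hence ||N|| = 86. The spectral radius r(N) = max|lambda| = 0. Note ||N|| > r(N) — characteristic of non-normal nilpotent operators. Indeed N^9 = 0.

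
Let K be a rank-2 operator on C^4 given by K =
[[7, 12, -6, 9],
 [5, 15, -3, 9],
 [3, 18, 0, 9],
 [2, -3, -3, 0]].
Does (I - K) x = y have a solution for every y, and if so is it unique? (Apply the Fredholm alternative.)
(I - K) is invertible (det(I - K) = 132 ≠ 0), so for every y in C^4 the equation (I - K) x = y has a unique solution.

K has rank 2 and factors as K = U V^T = u1 v1^T + u2 v2^T with u1 = (3, 3, 3, 0), v1 = (3, 3, -3, 3), u2 = (-1, -2, -3, 1), v2 = (2, -3, -3, 0) (multiplying out reproduces the displayed K). The nonzero eigenvalues of U V^T coincide with those of the 2 x 2 matrix G = V^T U = [[v1·u1, v1·u2], [v2·u1, v2·u2]] = [[9, 3], [-12, 13]], and by the Sylvester determinant identity det(I_4 - U V^T) = det(I_2 - V^T U) = det([[-8, -3], [12, -12]]) = (-8)(-12) - (-3)(12) = 132. (Direct check: I - K =
[[-6, -12, 6, -9],
 [-5, -14, 3, -9],
 [-3, -18, 1, -9],
 [-2, 3, 3, 1]]
has determinant 132.) The finite-dimensional Fredholm alternative says: either (I - K) is invertible, or ker(I - K) ≠ {0} and then range(I - K) = ker((I - K)^*)^⊥, with dim ker(I - K) = dim ker((I - K)^*). Since det(I - K) ≠ 0, 1 is not an eigenvalue of K and ker(I - K) = {0}, so we are in the first case: for every y there is a unique x = (I - K)^(-1) y. (Explicitly, by the Woodbury identity, (I - U V^T)^(-1) = I + U (I_2 - G)^(-1) V^T.)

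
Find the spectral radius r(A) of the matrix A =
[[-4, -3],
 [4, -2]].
r(A) = sqrt(20) ≈ 4.4721

The eigenvalues of A are the roots of its characteristic polynomial. With M = A (coefficients from the trace and determinant):
  p(λ) = det(λ I - M) = λ^2 + 6λ + 20.
For λ^2 + 6λ + 20 the discriminant is -44. It is negative, so the roots are the complex-conjugate pair λ = -3 ± (sqrt(44)/2) i ≈ -3 ± 3.3166i. For a conjugate pair the product of the roots equals the constant term, so |λ|^2 = 20 and |λ| = sqrt(20) ≈ 4.4721.
Thus the eigenvalues (to 4 decimals) are -3 ± 3.3166i (modulus 4.4721). The spectral radius is the largest modulus: r(A) = sqrt(20) ≈ 4.4721. (Cross-check: r(A) ≤ ||A||_2 ≈ 5.7278; equality holds whenever A is normal, though it can also hold for some non-normal A.)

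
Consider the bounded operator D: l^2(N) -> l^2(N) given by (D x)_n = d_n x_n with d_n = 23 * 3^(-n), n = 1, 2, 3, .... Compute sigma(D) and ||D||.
sigma(D) = {23 * 3^(-n) : n ≥ 1} ∪ {0}; ||D|| = 23/3

A bounded diagonal operator on l^2 with diagonal entries d_n has spectrum equal to the closure of {d_n : n ≥ 1}: every d_n is an eigenvalue (with eigenvector e_n), so {d_n} ⊂ sigma(D); the spectrum is closed, so its closure is too; and for lambda not in the closure, (D - lambda I) has bounded inverse (the diagonal entries 1/(d_n - lambda) are bounded). For our sequence d_n = 23 * 3^(-n), n = 1, 2, 3, ...:
  - {d_n} = {23 * 3^(-n) : n ≥ 1}; the only limit point is 0
  - closure = {23 * 3^(-n) : n ≥ 1} ∪ {0}
For the norm: a diagonal operator has ||D|| = sup_n |d_n|. Here d_n = 23 * 3^(-n) is positive and decreasing, so sup_n |d_n| = d_1 = 23/3. So ||D|| = 23/3.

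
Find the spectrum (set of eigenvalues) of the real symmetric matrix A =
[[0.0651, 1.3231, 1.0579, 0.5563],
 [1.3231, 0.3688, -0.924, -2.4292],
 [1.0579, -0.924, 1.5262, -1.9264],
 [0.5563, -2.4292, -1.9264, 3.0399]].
sigma(A) ≈ {-3, 1, 2, 5}

A is real symmetric, so its spectrum consists of real eigenvalues. Expanding the characteristic polynomial of the displayed matrix gives
  det(λ I - A) = p(λ) = λ^4 + (-5)λ^3 + (-7)λ^2 + (41.0014)λ + (-30.0013).
Solving p(λ) = 0 yields eigenvalues ≈ -3, 1, 2, 5. (A is shown rounded to 4 decimals, so these recover the underlying integer eigenvalues to within that precision.)
Verification: the trace of A = 5 equals the sum of eigenvalues 5, and det(A) ≈ -30.0013 matches the eigenvalue product -30.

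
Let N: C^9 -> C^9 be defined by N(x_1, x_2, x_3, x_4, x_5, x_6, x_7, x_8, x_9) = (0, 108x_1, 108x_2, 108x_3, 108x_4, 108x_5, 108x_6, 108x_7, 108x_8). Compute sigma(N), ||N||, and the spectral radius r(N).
sigma(N) = {0}; ||N|| = 108; r(N) = 0. (N is nilpotent with N^9 = 0.)

On C^9, N is a strictly lower-triangular matrix with 108 on the subdiagonal and zeros elsewhere, so its characteristic polynomial is lambda^9 and every eigenvalue is 0: sigma(N) = {0}. For the operator norm, N e_i = 108e_{i+1} for i = 1, ..., 8 and N e_9 = 0, so the singular values of N are 108 (with multiplicity 8) and 0; hence ||N|| = 108. The spectral radius r(N) = max|lambda| = 0. Note ||N|| > r(N) — characteristic of non-normal nilpotent operators. Indeed N^9 = 0.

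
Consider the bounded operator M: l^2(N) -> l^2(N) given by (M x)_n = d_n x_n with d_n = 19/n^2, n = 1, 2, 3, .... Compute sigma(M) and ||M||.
sigma(M) = {19/n^2 : n ≥ 1} ∪ {0}; ||M|| = 19

A bounded diagonal operator on l^2 with diagonal entries d_n has spectrum equal to the closure of {d_n : n ≥ 1}: every d_n is an eigenvalue (with eigenvector e_n), so {d_n} ⊂ sigma(M); the spectrum is closed, so its closure is too; and for lambda not in the closure, (M - lambda I) has bounded inverse (the diagonal entries 1/(d_n - lambda) are bounded). For our sequence d_n = 19/n^2, n = 1, 2, 3, ...:
  - {d_n} = {19/n^2 : n ≥ 1}; the only limit point is 0
  - closure = {19/n^2 : n ≥ 1} ∪ {0}
For the norm: a diagonal operator has ||M|| = sup_n |d_n|. Here d_n = 19/n^2 is positive and decreasing, so sup_n |d_n| = d_1 = 19. So ||M|| = 19.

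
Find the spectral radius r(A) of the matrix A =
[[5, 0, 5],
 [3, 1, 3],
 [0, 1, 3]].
r(A) ≈ 6.1409

The eigenvalues of A are the roots of its characteristic polynomial. With M = A (coefficients from the trace, the sum of principal 2x2 minors, and det A):
  p(λ) = det(λ I - M) = λ^3 - 9λ^2 + 20λ - 15.
No integer candidate from the rational root theorem (±divisors of 15) is a root, so the roots are irrational. The cubic discriminant is Δ = -815 < 0, so there is one real root and a complex-conjugate pair. p(6) = -3 and p(7) = 27 have opposite signs, so a root lies in (6, 7); Newton's method refines it to λ ≈ 6.1409. Dividing out (λ - (6.1409)) leaves approximately λ^2 - 2.8591λ + 2.4426. For λ^2 - 2.8591λ + 2.4426 the discriminant is -1.5962. It is negative, so the remaining roots are the complex-conjugate pair λ ≈ 1.4295 ± 0.6317i. Their product equals the constant term, so |λ|^2 ≈ 2.4426 and |λ| ≈ 1.5629.
Thus the eigenvalues (to 4 decimals) are 6.1409 (modulus 6.1409); 1.4295 ± 0.6317i (modulus 1.5629). The spectral radius is the largest modulus: r(A) ≈ 6.1409. (Cross-check: r(A) ≤ ||A||_2 ≈ 8.5666; equality holds whenever A is normal, though it can also hold for some non-normal A.)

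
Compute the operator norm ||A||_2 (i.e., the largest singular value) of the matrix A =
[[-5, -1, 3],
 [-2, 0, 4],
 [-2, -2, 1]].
||A||_2 ≈ 7.5305 (= sqrt(largest eigenvalue of A^T A))

||A||_2 = sigma_max(A) = sqrt(lambda_max(A^T A)). Form the symmetric matrix M = A^T A =
[[33, 9, -25],
 [9, 5, -5],
 [-25, -5, 26]].
Its characteristic polynomial (trace, sum of principal 2x2 minors, determinant of M give the coefficients) is
  p(λ) = det(λ I - M) = λ^3 - 64λ^2 + 422λ - 484.
No integer candidate from the rational root theorem (±divisors of 484) is a root, so the roots are irrational. The cubic discriminant is Δ = 150284272 > 0, so there are three distinct real roots. p(1) = -125 and p(2) = 112 have opposite signs, so a root lies in (1, 2); Newton's method refines it to λ ≈ 1.4649. p(5) = 151 and p(6) = -40 have opposite signs, so a root lies in (5, 6); Newton's method refines it to λ ≈ 5.8261. p(56) = -1940 and p(57) = 827 have opposite signs, so a root lies in (56, 57); Newton's method refines it to λ ≈ 56.709. Check (Vieta): the three roots sum to 64, matching tr M = 64.
So the eigenvalues of A^T A are ≈ 1.4649, 5.8261, 56.709 (all ≥ 0, as they must be for A^T A). The largest is λ_max ≈ 56.709, hence ||A||_2 = sqrt(λ_max) ≈ 7.5305.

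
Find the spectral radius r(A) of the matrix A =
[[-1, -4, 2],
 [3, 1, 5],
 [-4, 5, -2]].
r(A) ≈ 5.0658

The eigenvalues of A are the roots of its characteristic polynomial. With M = A (coefficients from the trace, the sum of principal 2x2 minors, and det A):
  p(λ) = det(λ I - M) = λ^3 + 2λ^2 - 6λ - 121.
No integer candidate from the rational root theorem (±divisors of 121) is a root, so the roots are irrational. The cubic discriminant is Δ = -364291 < 0, so there is one real root and a complex-conjugate pair. p(4) = -49 and p(5) = 24 have opposite signs, so a root lies in (4, 5); Newton's method refines it to λ ≈ 4.7151. Dividing out (λ - (4.7151)) leaves approximately λ^2 + 6.7151λ + 25.6623. For λ^2 + 6.7151λ + 25.6623 the discriminant is -57.5566. It is negative, so the remaining roots are the complex-conjugate pair λ ≈ -3.3575 ± 3.7933i. Their product equals the constant term, so |λ|^2 ≈ 25.6623 and |λ| ≈ 5.0658.
Thus the eigenvalues (to 4 decimals) are 4.7151 (modulus 4.7151); -3.3575 ± 3.7933i (modulus 5.0658). The spectral radius is the largest modulus: r(A) ≈ 5.0658. (Cross-check: r(A) ≤ ||A||_2 ≈ 8.0779; equality holds whenever A is normal, though it can also hold for some non-normal A.)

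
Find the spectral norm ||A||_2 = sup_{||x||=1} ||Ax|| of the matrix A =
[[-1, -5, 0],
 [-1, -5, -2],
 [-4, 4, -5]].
||A||_2 ≈ 8.4469 (= sqrt(largest eigenvalue of A^T A))

||A||_2 = sigma_max(A) = sqrt(lambda_max(A^T A)). Form the symmetric matrix M = A^T A =
[[18, -6, 22],
 [-6, 66, -10],
 [22, -10, 29]].
Its characteristic polynomial (trace, sum of principal 2x2 minors, determinant of M give the coefficients) is
  p(λ) = det(λ I - M) = λ^3 - 113λ^2 + 3004λ - 2304.
No integer candidate from the rational root theorem (±divisors of 2304) is a root, so the roots are irrational. The cubic discriminant is Δ = 7431771408 > 0, so there are three distinct real roots. p(0) = -2304 and p(1) = 588 have opposite signs, so a root lies in (0, 1); Newton's method refines it to λ ≈ 0.7903. p(40) = 1056 and p(41) = -172 have opposite signs, so a root lies in (40, 41); Newton's method refines it to λ ≈ 40.8591. p(71) = -742 and p(72) = 1440 have opposite signs, so a root lies in (71, 72); Newton's method refines it to λ ≈ 71.3506. Check (Vieta): the three roots sum to 113, matching tr M = 113.
So the eigenvalues of A^T A are ≈ 0.7903, 40.8591, 71.3506 (all ≥ 0, as they must be for A^T A). The largest is λ_max ≈ 71.3506, hence ||A||_2 = sqrt(λ_max) ≈ 8.4469.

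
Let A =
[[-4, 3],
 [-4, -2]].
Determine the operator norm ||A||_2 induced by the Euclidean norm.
||A||_2 = sqrt((45 + sqrt(425))/2) ≈ 5.7278 (= sqrt(largest eigenvalue of A^T A))

||A||_2 = sigma_max(A) = sqrt(lambda_max(A^T A)). Form the symmetric matrix M = A^T A =
[[32, -4],
 [-4, 13]].
Its characteristic polynomial (trace, determinant of M give the coefficients) is
  p(λ) = det(λ I - M) = λ^2 - 45λ + 400.
For λ^2 - 45λ + 400 the discriminant is 425. It is nonnegative but not a perfect square, so the roots are real and irrational: λ = (45 ± sqrt(425))/2 ≈ 32.8078, 12.1922.
So the eigenvalues of A^T A are ≈ 12.1922, 32.8078 (all ≥ 0, as they must be for A^T A). The largest is λ_max = (45 + sqrt(425))/2 ≈ 32.8078, hence ||A||_2 = sqrt(λ_max) = sqrt((45 + sqrt(425))/2) ≈ 5.7278.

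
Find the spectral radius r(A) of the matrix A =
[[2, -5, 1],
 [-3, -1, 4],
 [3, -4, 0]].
r(A) ≈ 2.5556

The eigenvalues of A are the roots of its characteristic polynomial. With M = A (coefficients from the trace, the sum of principal 2x2 minors, and det A):
  p(λ) = det(λ I - M) = λ^3 - λ^2 - 4λ + 13.
No integer candidate from the rational root theorem (±divisors of 13) is a root, so the roots are irrational. The cubic discriminant is Δ = -3303 < 0, so there is one real root and a complex-conjugate pair. p(-3) = -11 and p(-2) = 9 have opposite signs, so a root lies in (-3, -2); Newton's method refines it to λ ≈ -2.5556. Dividing out (λ - (-2.5556)) leaves approximately λ^2 - 3.5556λ + 5.0868. For λ^2 - 3.5556λ + 5.0868 the discriminant is -7.7049. It is negative, so the remaining roots are the complex-conjugate pair λ ≈ 1.7778 ± 1.3879i. Their product equals the constant term, so |λ|^2 ≈ 5.0868 and |λ| ≈ 2.2554.
Thus the eigenvalues (to 4 decimals) are -2.5556 (modulus 2.5556); 1.7778 ± 1.3879i (modulus 2.2554). The spectral radius is the largest modulus: r(A) ≈ 2.5556. (Cross-check: r(A) ≤ ||A||_2 ≈ 7.3259; equality holds whenever A is normal, though it can also hold for some non-normal A.)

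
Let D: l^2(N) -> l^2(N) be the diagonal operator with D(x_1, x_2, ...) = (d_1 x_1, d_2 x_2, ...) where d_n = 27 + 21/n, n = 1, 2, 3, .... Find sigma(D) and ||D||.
sigma(D) = {27 + 21/n : n ≥ 1} ∪ {27}; ||D|| = 48

A bounded diagonal operator on l^2 with diagonal entries d_n has spectrum equal to the closure of {d_n : n ≥ 1}: every d_n is an eigenvalue (with eigenvector e_n), so {d_n} ⊂ sigma(D); the spectrum is closed, so its closure is too; and for lambda not in the closure, (D - lambda I) has bounded inverse (the diagonal entries 1/(d_n - lambda) are bounded). For our sequence d_n = 27 + 21/n, n = 1, 2, 3, ...:
  - {d_n} = {27 + 21/n : n ≥ 1}; the only limit point is 27
  - closure = {27 + 21/n : n ≥ 1} ∪ {27}
For the norm: a diagonal operator has ||D|| = sup_n |d_n|. Here d_n = 27 + 21/n is positive and decreasing, so sup_n |d_n| = d_1 = 27 + 21 = 48. So ||D|| = 48.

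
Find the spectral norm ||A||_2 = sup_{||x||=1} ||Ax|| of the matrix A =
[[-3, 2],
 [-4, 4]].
||A||_2 = sqrt((45 + sqrt(1961))/2) ≈ 6.6814 (= sqrt(largest eigenvalue of A^T A))

||A||_2 = sigma_max(A) = sqrt(lambda_max(A^T A)). Form the symmetric matrix M = A^T A =
[[25, -22],
 [-22, 20]].
Its characteristic polynomial (trace, determinant of M give the coefficients) is
  p(λ) = det(λ I - M) = λ^2 - 45λ + 16.
For λ^2 - 45λ + 16 the discriminant is 1961. It is nonnegative but not a perfect square, so the roots are real and irrational: λ = (45 ± sqrt(1961))/2 ≈ 44.6416, 0.3584.
So the eigenvalues of A^T A are ≈ 0.3584, 44.6416 (all ≥ 0, as they must be for A^T A). The largest is λ_max = (45 + sqrt(1961))/2 ≈ 44.6416, hence ||A||_2 = sqrt(λ_max) = sqrt((45 + sqrt(1961))/2) ≈ 6.6814.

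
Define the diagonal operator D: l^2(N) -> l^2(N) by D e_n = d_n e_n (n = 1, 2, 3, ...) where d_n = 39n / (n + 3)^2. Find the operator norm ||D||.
||D|| = 13/4 (attained at n = 3)

For D diagonal, ||D|| = sup_n |d_n|. Treat f(x) = 39x / (x + 3)^2 for real x > 0. By the quotient rule, f'(x) = 39(3 - x)/(x + 3)^3, which is positive for x < 3 and negative for x > 3. So f has a unique maximum at x = 3, and since 3 is a positive integer, the supremum over n ≥ 1 is attained at n = 3: d_3 = 39·3/(3 + 3)^2 = 39·3/36 = 13/4. Hence ||D|| = 13/4.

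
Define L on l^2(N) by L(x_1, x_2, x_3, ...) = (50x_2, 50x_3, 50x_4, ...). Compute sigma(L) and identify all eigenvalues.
sigma(L) = closed disk {z in C : |z| ≤ 50}; sigma_p(L) = open disk {z in C : |z| < 50}

Note L = 50·V where V is the unit left shift (V x)_k = x_{k+1}; so sigma(L) = 50·sigma(V) and ||L|| = 50||V||. ||L x||^2 = 2500sum_{k≥2} |x_k|^2 ≤ 2500||x||^2, with equality on {x : x_1 = 0}, so ||L|| = 50. For any lambda with |lambda| < 50, set r = lambda/50 (|r| < 1); the vector x = (1, r, r^2, ...) is in l^2 and satisfies L x = 50(r, r^2, ...) = lambda x, so lambda is an eigenvalue. On the boundary |lambda| = 50 the geometric series diverges, so no l^2 eigenvector exists, but these lambda lie in the approximate point spectrum. Hence sigma(L) is the closed disk of radius 50 and sigma_p(L) is the open disk.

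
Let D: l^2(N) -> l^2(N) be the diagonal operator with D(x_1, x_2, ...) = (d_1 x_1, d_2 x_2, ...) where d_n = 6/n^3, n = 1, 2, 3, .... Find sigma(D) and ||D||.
sigma(D) = {6/n^3 : n ≥ 1} ∪ {0}; ||D|| = 6

A bounded diagonal operator on l^2 with diagonal entries d_n has spectrum equal to the closure of {d_n : n ≥ 1}: every d_n is an eigenvalue (with eigenvector e_n), so {d_n} ⊂ sigma(D); the spectrum is closed, so its closure is too; and for lambda not in the closure, (D - lambda I) has bounded inverse (the diagonal entries 1/(d_n - lambda) are bounded). For our sequence d_n = 6/n^3, n = 1, 2, 3, ...:
  - {d_n} = {6/n^3 : n ≥ 1}; the only limit point is 0
  - closure = {6/n^3 : n ≥ 1} ∪ {0}
For the norm: a diagonal operator has ||D|| = sup_n |d_n|. Here d_n = 6/n^3 is positive and decreasing, so sup_n |d_n| = d_1 = 6. So ||D|| = 6.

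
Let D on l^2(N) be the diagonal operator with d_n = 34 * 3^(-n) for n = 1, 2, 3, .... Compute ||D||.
||D|| = 34/3 (attained at n = 1)

For D diagonal, ||D|| = sup_n |d_n|. The sequence d_n = 34 * 3^(-n) is positive and strictly decreasing (ratio 3^(-1) < 1), so the supremum is d_1 = 34/3. Hence ||D|| = 34/3.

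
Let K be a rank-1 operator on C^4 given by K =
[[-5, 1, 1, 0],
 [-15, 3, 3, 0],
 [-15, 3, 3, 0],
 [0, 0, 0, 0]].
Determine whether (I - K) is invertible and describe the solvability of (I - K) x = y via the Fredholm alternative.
(I - K) is singular (det(I - K) = 0, i.e. 1 ∈ sigma(K)). (I - K) x = y is solvable iff y ⊥ ker((I - K)^*) = span{(-5, 1, 1, 0)}, i.e. iff -5y_1 + y_2 + y_3 = 0. When solvable, the solutions are x = y + c·(1, 3, 3, 0), c arbitrary (ker(I - K) = span{(1, 3, 3, 0)}, dimension 1).

K has rank 1, so it is an outer product K = u v^T: every row of K is a multiple of one row vector. Reading off the entries, u = (1, 3, 3, 0) and v = (-5, 1, 1, 0) (row i of K equals u_i·v^T). A rank-one matrix u v^T satisfies K u = u (v·u) and kills the (3)-dimensional subspace v^⊥, so its characteristic polynomial is lambda^3 (lambda - v·u) with v·u = tr K = 1. Hence the eigenvalues of I - K are 1 (multiplicity 3) and 1 - (1) = 0, so det(I - K) = 0. (Direct check: I - K =
[[6, -1, -1, 0],
 [15, -2, -3, 0],
 [15, -3, -2, 0],
 [0, 0, 0, 1]]
has determinant 0.) So 1 is an eigenvalue of K and (I - K) is not invertible. The finite-dimensional Fredholm alternative says: either (I - K) is invertible, or ker(I - K) ≠ {0} and then range(I - K) = ker((I - K)^*)^⊥, with dim ker(I - K) = dim ker((I - K)^*). We are in the second case, so we need both kernels. Kernel of I - K: (I - K) u = u - u (v·u) = u - u = 0, so ker(I - K) = span{u} = span{(1, 3, 3, 0)} (it is exactly 1-dimensional because rank(I - K) = 3). Kernel of the adjoint: K is real, so (I - K)^* = I - K^T = I - v u^T, and (I - v u^T) v = v - v (u·v) = 0; hence ker((I - K)^*) = span{v} = span{(-5, 1, 1, 0)}. Therefore (I - K) x = y is solvable iff <y, v> = 0, i.e. iff -5y_1 + y_2 + y_3 = 0. When this holds, K y = u (v·y) = 0, so (I - K) y = y and x = y is a particular solution; the full solution set is the line x = y + c·u = y + c·(1, 3, 3, 0), c ∈ C.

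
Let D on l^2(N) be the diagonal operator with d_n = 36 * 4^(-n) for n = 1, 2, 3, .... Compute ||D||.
||D|| = 9 (attained at n = 1)

For D diagonal, ||D|| = sup_n |d_n|. The sequence d_n = 36 * 4^(-n) is positive and strictly decreasing (ratio 4^(-1) < 1), so the supremum is d_1 = 36/4 = 9. Hence ||D|| = 9.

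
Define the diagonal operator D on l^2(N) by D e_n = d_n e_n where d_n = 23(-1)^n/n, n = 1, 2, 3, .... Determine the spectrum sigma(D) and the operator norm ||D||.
sigma(D) = {23(-1)^n/n : n ≥ 1} ∪ {0}; ||D|| = 23

A bounded diagonal operator on l^2 with diagonal entries d_n has spectrum equal to the closure of {d_n : n ≥ 1}: every d_n is an eigenvalue (with eigenvector e_n), so {d_n} ⊂ sigma(D); the spectrum is closed, so its closure is too; and for lambda not in the closure, (D - lambda I) has bounded inverse (the diagonal entries 1/(d_n - lambda) are bounded). For our sequence d_n = 23(-1)^n/n, n = 1, 2, 3, ...:
  - {d_n} = {23(-1)^n/n : n ≥ 1}; the only limit point is 0
  - closure = {23(-1)^n/n : n ≥ 1} ∪ {0}
For the norm: a diagonal operator has ||D|| = sup_n |d_n|. Here |d_n| = 23/n is decreasing, so sup_n |d_n| = |d_1| = 23. So ||D|| = 23.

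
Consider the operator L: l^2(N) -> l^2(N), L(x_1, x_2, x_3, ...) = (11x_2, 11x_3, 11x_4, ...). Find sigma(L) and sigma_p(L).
sigma(L) = closed disk {z in C : |z| ≤ 11}; sigma_p(L) = open disk {z in C : |z| < 11}

Note L = 11·V where V is the unit left shift (V x)_k = x_{k+1}; so sigma(L) = 11·sigma(V) and ||L|| = 11||V||. ||L x||^2 = 121sum_{k≥2} |x_k|^2 ≤ 121||x||^2, with equality on {x : x_1 = 0}, so ||L|| = 11. For any lambda with |lambda| < 11, set r = lambda/11 (|r| < 1); the vector x = (1, r, r^2, ...) is in l^2 and satisfies L x = 11(r, r^2, ...) = lambda x, so lambda is an eigenvalue. On the boundary |lambda| = 11 the geometric series diverges, so no l^2 eigenvector exists, but these lambda lie in the approximate point spectrum. Hence sigma(L) is the closed disk of radius 11 and sigma_p(L) is the open disk.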